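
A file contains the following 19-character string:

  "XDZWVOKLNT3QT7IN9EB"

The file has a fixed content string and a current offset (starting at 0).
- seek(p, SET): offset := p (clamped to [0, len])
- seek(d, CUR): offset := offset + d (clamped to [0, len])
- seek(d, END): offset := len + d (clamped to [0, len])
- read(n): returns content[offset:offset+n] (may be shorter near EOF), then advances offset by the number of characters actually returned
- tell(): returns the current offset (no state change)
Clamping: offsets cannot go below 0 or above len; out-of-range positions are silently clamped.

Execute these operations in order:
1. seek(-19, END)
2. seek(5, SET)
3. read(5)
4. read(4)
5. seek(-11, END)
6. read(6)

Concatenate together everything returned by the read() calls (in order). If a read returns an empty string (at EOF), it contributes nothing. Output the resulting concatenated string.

Answer: OKLNT3QT7NT3QT7

Derivation:
After 1 (seek(-19, END)): offset=0
After 2 (seek(5, SET)): offset=5
After 3 (read(5)): returned 'OKLNT', offset=10
After 4 (read(4)): returned '3QT7', offset=14
After 5 (seek(-11, END)): offset=8
After 6 (read(6)): returned 'NT3QT7', offset=14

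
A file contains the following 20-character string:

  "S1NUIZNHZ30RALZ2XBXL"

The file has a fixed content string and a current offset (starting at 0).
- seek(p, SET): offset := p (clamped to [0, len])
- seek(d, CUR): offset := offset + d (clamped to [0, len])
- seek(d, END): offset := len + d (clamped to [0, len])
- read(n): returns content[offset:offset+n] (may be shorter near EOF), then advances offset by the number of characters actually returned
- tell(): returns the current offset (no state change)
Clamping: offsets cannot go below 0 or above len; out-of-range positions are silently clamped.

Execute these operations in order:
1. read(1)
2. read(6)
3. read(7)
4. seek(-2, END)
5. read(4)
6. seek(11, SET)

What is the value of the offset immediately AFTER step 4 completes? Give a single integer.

After 1 (read(1)): returned 'S', offset=1
After 2 (read(6)): returned '1NUIZN', offset=7
After 3 (read(7)): returned 'HZ30RAL', offset=14
After 4 (seek(-2, END)): offset=18

Answer: 18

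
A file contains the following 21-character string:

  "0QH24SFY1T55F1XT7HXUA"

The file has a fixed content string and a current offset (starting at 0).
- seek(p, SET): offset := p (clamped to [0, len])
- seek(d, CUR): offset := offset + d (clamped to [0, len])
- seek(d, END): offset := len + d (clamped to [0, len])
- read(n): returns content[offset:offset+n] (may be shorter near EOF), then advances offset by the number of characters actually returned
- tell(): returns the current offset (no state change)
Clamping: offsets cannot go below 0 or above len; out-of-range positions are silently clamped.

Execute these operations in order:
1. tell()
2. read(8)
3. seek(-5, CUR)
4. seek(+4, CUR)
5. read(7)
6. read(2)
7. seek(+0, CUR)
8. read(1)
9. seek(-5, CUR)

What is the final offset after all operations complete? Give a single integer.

Answer: 12

Derivation:
After 1 (tell()): offset=0
After 2 (read(8)): returned '0QH24SFY', offset=8
After 3 (seek(-5, CUR)): offset=3
After 4 (seek(+4, CUR)): offset=7
After 5 (read(7)): returned 'Y1T55F1', offset=14
After 6 (read(2)): returned 'XT', offset=16
After 7 (seek(+0, CUR)): offset=16
After 8 (read(1)): returned '7', offset=17
After 9 (seek(-5, CUR)): offset=12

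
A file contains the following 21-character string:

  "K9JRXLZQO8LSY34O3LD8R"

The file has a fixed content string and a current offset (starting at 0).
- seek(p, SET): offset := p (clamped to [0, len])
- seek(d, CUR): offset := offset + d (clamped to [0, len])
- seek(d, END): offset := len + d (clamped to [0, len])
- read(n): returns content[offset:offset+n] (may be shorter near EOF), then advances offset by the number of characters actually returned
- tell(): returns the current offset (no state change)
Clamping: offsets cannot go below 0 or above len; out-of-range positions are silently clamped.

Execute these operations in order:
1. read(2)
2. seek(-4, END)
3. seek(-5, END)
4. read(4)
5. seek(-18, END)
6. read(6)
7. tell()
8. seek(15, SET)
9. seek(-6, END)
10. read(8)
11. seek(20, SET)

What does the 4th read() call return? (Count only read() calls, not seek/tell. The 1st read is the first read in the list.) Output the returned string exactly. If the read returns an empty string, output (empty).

After 1 (read(2)): returned 'K9', offset=2
After 2 (seek(-4, END)): offset=17
After 3 (seek(-5, END)): offset=16
After 4 (read(4)): returned '3LD8', offset=20
After 5 (seek(-18, END)): offset=3
After 6 (read(6)): returned 'RXLZQO', offset=9
After 7 (tell()): offset=9
After 8 (seek(15, SET)): offset=15
After 9 (seek(-6, END)): offset=15
After 10 (read(8)): returned 'O3LD8R', offset=21
After 11 (seek(20, SET)): offset=20

Answer: O3LD8R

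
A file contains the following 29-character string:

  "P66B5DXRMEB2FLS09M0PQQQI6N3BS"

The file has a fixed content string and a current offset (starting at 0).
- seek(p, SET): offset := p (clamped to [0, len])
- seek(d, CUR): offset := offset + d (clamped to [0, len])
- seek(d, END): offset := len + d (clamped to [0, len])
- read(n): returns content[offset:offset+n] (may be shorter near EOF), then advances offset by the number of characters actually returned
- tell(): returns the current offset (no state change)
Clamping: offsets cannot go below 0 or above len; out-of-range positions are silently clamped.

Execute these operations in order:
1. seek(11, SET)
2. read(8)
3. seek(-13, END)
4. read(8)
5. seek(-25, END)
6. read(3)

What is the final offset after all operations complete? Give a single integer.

Answer: 7

Derivation:
After 1 (seek(11, SET)): offset=11
After 2 (read(8)): returned '2FLS09M0', offset=19
After 3 (seek(-13, END)): offset=16
After 4 (read(8)): returned '9M0PQQQI', offset=24
After 5 (seek(-25, END)): offset=4
After 6 (read(3)): returned '5DX', offset=7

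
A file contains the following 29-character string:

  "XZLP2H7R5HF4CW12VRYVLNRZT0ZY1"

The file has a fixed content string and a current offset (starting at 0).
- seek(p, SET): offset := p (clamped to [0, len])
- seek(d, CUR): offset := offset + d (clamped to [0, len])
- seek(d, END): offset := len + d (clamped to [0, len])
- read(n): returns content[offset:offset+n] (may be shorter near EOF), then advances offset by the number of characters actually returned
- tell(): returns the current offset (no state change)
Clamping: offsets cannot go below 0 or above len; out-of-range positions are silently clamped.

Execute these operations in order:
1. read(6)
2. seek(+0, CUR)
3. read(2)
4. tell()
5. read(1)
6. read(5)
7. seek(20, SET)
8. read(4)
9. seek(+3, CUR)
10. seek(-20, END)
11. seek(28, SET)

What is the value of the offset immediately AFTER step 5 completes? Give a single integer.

Answer: 9

Derivation:
After 1 (read(6)): returned 'XZLP2H', offset=6
After 2 (seek(+0, CUR)): offset=6
After 3 (read(2)): returned '7R', offset=8
After 4 (tell()): offset=8
After 5 (read(1)): returned '5', offset=9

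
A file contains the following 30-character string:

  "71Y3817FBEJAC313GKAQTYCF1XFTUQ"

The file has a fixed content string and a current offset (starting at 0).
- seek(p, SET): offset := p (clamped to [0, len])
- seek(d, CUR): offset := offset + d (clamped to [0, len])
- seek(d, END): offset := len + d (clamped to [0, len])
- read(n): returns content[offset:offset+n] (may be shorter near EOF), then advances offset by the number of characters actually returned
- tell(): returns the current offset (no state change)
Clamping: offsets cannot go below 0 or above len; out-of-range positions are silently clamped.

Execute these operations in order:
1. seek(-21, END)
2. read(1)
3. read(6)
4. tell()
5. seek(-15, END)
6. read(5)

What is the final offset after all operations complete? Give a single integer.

Answer: 20

Derivation:
After 1 (seek(-21, END)): offset=9
After 2 (read(1)): returned 'E', offset=10
After 3 (read(6)): returned 'JAC313', offset=16
After 4 (tell()): offset=16
After 5 (seek(-15, END)): offset=15
After 6 (read(5)): returned '3GKAQ', offset=20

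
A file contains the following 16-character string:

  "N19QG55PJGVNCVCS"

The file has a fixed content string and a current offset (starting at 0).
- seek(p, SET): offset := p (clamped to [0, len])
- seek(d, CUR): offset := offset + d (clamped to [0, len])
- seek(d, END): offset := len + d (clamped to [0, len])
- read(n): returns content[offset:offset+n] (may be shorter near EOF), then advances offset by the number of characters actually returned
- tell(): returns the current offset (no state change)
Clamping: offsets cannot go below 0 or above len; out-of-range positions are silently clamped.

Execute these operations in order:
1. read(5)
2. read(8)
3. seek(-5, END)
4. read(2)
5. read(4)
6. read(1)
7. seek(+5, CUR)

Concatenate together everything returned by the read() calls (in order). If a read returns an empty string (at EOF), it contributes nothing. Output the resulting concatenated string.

After 1 (read(5)): returned 'N19QG', offset=5
After 2 (read(8)): returned '55PJGVNC', offset=13
After 3 (seek(-5, END)): offset=11
After 4 (read(2)): returned 'NC', offset=13
After 5 (read(4)): returned 'VCS', offset=16
After 6 (read(1)): returned '', offset=16
After 7 (seek(+5, CUR)): offset=16

Answer: N19QG55PJGVNCNCVCS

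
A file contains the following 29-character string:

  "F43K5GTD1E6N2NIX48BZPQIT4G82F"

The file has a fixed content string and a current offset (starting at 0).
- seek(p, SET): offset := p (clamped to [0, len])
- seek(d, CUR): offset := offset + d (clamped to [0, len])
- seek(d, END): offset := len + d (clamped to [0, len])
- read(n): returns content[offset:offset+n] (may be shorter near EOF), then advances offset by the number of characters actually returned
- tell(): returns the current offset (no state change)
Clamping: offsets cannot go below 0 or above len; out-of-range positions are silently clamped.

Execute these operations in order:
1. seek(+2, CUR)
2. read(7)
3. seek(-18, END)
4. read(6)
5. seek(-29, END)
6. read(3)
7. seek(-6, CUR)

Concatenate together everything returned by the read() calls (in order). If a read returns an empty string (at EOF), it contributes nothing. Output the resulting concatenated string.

After 1 (seek(+2, CUR)): offset=2
After 2 (read(7)): returned '3K5GTD1', offset=9
After 3 (seek(-18, END)): offset=11
After 4 (read(6)): returned 'N2NIX4', offset=17
After 5 (seek(-29, END)): offset=0
After 6 (read(3)): returned 'F43', offset=3
After 7 (seek(-6, CUR)): offset=0

Answer: 3K5GTD1N2NIX4F43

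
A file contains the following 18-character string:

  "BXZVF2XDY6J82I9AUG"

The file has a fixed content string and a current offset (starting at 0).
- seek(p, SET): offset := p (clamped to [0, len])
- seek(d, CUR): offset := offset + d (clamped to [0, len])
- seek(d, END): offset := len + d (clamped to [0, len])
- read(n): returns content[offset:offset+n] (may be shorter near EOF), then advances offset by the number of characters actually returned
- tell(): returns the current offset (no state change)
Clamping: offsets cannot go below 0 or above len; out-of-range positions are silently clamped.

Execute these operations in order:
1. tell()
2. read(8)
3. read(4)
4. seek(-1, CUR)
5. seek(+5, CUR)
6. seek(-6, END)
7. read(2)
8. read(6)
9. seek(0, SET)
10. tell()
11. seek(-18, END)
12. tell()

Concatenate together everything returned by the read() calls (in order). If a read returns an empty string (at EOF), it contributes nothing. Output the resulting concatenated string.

Answer: BXZVF2XDY6J82I9AUG

Derivation:
After 1 (tell()): offset=0
After 2 (read(8)): returned 'BXZVF2XD', offset=8
After 3 (read(4)): returned 'Y6J8', offset=12
After 4 (seek(-1, CUR)): offset=11
After 5 (seek(+5, CUR)): offset=16
After 6 (seek(-6, END)): offset=12
After 7 (read(2)): returned '2I', offset=14
After 8 (read(6)): returned '9AUG', offset=18
After 9 (seek(0, SET)): offset=0
After 10 (tell()): offset=0
After 11 (seek(-18, END)): offset=0
After 12 (tell()): offset=0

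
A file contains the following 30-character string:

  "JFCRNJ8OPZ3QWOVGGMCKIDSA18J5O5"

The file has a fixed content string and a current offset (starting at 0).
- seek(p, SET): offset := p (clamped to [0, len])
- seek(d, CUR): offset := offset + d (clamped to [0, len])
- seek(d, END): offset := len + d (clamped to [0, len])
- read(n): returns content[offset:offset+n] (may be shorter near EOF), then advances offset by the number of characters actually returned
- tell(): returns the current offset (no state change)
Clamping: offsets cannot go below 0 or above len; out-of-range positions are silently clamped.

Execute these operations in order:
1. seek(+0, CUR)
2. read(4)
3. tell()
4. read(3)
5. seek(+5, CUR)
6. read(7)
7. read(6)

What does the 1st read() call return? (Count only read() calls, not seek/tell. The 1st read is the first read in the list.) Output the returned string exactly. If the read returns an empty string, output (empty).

Answer: JFCR

Derivation:
After 1 (seek(+0, CUR)): offset=0
After 2 (read(4)): returned 'JFCR', offset=4
After 3 (tell()): offset=4
After 4 (read(3)): returned 'NJ8', offset=7
After 5 (seek(+5, CUR)): offset=12
After 6 (read(7)): returned 'WOVGGMC', offset=19
After 7 (read(6)): returned 'KIDSA1', offset=25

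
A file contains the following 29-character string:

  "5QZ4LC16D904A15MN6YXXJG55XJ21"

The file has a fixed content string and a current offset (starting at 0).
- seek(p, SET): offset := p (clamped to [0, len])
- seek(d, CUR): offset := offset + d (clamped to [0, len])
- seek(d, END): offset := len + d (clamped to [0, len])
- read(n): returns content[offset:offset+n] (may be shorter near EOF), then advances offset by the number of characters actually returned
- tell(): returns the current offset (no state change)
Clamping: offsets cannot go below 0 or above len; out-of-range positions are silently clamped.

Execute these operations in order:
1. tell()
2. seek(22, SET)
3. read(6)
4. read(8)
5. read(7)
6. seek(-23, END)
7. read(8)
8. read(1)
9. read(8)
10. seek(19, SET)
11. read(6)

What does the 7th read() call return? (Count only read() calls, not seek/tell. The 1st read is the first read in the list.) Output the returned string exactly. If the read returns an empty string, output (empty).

Answer: XXJG55

Derivation:
After 1 (tell()): offset=0
After 2 (seek(22, SET)): offset=22
After 3 (read(6)): returned 'G55XJ2', offset=28
After 4 (read(8)): returned '1', offset=29
After 5 (read(7)): returned '', offset=29
After 6 (seek(-23, END)): offset=6
After 7 (read(8)): returned '16D904A1', offset=14
After 8 (read(1)): returned '5', offset=15
After 9 (read(8)): returned 'MN6YXXJG', offset=23
After 10 (seek(19, SET)): offset=19
After 11 (read(6)): returned 'XXJG55', offset=25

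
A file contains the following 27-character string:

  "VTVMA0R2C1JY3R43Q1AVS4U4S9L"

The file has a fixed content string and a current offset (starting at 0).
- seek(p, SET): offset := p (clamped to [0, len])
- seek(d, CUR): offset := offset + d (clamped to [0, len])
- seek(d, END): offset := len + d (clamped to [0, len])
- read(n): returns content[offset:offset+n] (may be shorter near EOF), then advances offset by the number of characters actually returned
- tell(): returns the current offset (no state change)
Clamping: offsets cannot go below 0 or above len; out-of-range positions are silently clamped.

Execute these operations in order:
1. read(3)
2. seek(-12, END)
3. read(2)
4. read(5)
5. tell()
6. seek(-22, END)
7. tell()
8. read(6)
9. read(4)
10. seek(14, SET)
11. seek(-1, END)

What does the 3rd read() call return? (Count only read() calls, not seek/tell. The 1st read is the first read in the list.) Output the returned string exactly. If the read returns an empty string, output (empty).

Answer: 1AVS4

Derivation:
After 1 (read(3)): returned 'VTV', offset=3
After 2 (seek(-12, END)): offset=15
After 3 (read(2)): returned '3Q', offset=17
After 4 (read(5)): returned '1AVS4', offset=22
After 5 (tell()): offset=22
After 6 (seek(-22, END)): offset=5
After 7 (tell()): offset=5
After 8 (read(6)): returned '0R2C1J', offset=11
After 9 (read(4)): returned 'Y3R4', offset=15
After 10 (seek(14, SET)): offset=14
After 11 (seek(-1, END)): offset=26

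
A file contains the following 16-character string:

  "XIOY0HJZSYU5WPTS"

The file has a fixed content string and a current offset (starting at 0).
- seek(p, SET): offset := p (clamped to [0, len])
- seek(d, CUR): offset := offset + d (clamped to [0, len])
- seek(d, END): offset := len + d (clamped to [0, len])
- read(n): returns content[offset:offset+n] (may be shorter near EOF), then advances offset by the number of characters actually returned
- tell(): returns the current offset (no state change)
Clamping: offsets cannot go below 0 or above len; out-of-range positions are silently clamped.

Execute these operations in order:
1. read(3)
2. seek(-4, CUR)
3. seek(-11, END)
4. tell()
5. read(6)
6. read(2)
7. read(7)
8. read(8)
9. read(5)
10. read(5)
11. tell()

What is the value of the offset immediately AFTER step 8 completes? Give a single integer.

After 1 (read(3)): returned 'XIO', offset=3
After 2 (seek(-4, CUR)): offset=0
After 3 (seek(-11, END)): offset=5
After 4 (tell()): offset=5
After 5 (read(6)): returned 'HJZSYU', offset=11
After 6 (read(2)): returned '5W', offset=13
After 7 (read(7)): returned 'PTS', offset=16
After 8 (read(8)): returned '', offset=16

Answer: 16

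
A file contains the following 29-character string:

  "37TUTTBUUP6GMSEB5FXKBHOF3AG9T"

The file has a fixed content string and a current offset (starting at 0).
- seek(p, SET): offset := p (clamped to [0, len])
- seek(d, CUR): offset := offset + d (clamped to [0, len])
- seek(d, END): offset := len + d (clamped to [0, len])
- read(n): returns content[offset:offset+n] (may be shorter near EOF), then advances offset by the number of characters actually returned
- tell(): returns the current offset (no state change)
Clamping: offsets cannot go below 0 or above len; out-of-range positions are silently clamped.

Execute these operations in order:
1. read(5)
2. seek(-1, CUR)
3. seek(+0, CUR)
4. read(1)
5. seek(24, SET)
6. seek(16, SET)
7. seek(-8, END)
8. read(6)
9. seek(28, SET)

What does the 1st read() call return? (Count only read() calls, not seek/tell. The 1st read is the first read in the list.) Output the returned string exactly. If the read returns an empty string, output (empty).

Answer: 37TUT

Derivation:
After 1 (read(5)): returned '37TUT', offset=5
After 2 (seek(-1, CUR)): offset=4
After 3 (seek(+0, CUR)): offset=4
After 4 (read(1)): returned 'T', offset=5
After 5 (seek(24, SET)): offset=24
After 6 (seek(16, SET)): offset=16
After 7 (seek(-8, END)): offset=21
After 8 (read(6)): returned 'HOF3AG', offset=27
After 9 (seek(28, SET)): offset=28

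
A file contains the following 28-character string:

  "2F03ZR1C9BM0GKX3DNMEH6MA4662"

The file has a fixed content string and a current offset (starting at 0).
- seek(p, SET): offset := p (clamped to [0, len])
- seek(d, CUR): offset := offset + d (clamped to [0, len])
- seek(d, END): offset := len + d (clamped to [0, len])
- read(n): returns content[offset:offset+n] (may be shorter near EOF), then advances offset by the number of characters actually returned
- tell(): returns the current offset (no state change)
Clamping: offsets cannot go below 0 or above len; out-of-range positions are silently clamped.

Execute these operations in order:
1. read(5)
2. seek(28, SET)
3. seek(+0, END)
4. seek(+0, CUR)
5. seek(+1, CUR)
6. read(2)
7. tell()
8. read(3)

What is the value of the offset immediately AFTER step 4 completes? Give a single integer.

After 1 (read(5)): returned '2F03Z', offset=5
After 2 (seek(28, SET)): offset=28
After 3 (seek(+0, END)): offset=28
After 4 (seek(+0, CUR)): offset=28

Answer: 28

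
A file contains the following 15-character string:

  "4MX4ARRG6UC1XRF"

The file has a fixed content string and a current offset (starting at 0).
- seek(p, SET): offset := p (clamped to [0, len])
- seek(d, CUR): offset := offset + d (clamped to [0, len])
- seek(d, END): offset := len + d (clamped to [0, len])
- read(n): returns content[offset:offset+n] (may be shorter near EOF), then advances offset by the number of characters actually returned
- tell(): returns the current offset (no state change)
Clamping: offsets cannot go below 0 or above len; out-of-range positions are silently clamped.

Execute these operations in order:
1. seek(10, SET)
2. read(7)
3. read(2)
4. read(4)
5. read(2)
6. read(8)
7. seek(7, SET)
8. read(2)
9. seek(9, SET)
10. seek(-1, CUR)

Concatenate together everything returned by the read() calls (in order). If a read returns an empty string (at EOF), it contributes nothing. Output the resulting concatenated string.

After 1 (seek(10, SET)): offset=10
After 2 (read(7)): returned 'C1XRF', offset=15
After 3 (read(2)): returned '', offset=15
After 4 (read(4)): returned '', offset=15
After 5 (read(2)): returned '', offset=15
After 6 (read(8)): returned '', offset=15
After 7 (seek(7, SET)): offset=7
After 8 (read(2)): returned 'G6', offset=9
After 9 (seek(9, SET)): offset=9
After 10 (seek(-1, CUR)): offset=8

Answer: C1XRFG6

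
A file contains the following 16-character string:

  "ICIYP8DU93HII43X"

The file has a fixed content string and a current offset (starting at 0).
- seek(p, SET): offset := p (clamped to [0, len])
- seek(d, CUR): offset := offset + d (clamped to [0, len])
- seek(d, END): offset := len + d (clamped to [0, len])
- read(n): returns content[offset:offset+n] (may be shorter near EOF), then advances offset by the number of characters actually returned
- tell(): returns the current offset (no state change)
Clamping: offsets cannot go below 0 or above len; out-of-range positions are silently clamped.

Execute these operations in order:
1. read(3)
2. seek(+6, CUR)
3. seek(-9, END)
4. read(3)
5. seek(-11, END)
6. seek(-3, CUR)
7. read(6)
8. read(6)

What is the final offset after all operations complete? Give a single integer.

Answer: 14

Derivation:
After 1 (read(3)): returned 'ICI', offset=3
After 2 (seek(+6, CUR)): offset=9
After 3 (seek(-9, END)): offset=7
After 4 (read(3)): returned 'U93', offset=10
After 5 (seek(-11, END)): offset=5
After 6 (seek(-3, CUR)): offset=2
After 7 (read(6)): returned 'IYP8DU', offset=8
After 8 (read(6)): returned '93HII4', offset=14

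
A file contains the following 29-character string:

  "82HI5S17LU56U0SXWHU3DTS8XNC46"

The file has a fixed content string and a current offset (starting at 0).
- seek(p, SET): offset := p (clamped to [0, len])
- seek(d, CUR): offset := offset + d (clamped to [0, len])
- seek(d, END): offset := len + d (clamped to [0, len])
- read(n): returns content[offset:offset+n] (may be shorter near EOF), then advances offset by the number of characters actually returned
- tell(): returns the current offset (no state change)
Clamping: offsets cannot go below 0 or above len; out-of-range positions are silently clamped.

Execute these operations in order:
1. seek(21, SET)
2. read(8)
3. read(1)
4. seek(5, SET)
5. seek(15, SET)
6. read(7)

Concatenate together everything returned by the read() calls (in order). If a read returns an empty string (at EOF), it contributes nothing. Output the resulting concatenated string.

After 1 (seek(21, SET)): offset=21
After 2 (read(8)): returned 'TS8XNC46', offset=29
After 3 (read(1)): returned '', offset=29
After 4 (seek(5, SET)): offset=5
After 5 (seek(15, SET)): offset=15
After 6 (read(7)): returned 'XWHU3DT', offset=22

Answer: TS8XNC46XWHU3DT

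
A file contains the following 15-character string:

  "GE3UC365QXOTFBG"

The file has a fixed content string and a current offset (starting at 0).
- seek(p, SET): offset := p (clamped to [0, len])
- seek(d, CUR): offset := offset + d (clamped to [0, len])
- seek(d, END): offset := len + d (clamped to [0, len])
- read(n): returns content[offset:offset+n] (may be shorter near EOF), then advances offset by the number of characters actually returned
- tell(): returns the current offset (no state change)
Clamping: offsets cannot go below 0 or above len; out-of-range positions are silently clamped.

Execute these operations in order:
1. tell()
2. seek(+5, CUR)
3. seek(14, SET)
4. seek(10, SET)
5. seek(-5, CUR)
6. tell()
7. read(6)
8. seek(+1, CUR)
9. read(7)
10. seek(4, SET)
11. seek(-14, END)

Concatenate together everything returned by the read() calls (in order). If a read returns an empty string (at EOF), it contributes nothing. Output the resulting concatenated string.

Answer: 365QXOFBG

Derivation:
After 1 (tell()): offset=0
After 2 (seek(+5, CUR)): offset=5
After 3 (seek(14, SET)): offset=14
After 4 (seek(10, SET)): offset=10
After 5 (seek(-5, CUR)): offset=5
After 6 (tell()): offset=5
After 7 (read(6)): returned '365QXO', offset=11
After 8 (seek(+1, CUR)): offset=12
After 9 (read(7)): returned 'FBG', offset=15
After 10 (seek(4, SET)): offset=4
After 11 (seek(-14, END)): offset=1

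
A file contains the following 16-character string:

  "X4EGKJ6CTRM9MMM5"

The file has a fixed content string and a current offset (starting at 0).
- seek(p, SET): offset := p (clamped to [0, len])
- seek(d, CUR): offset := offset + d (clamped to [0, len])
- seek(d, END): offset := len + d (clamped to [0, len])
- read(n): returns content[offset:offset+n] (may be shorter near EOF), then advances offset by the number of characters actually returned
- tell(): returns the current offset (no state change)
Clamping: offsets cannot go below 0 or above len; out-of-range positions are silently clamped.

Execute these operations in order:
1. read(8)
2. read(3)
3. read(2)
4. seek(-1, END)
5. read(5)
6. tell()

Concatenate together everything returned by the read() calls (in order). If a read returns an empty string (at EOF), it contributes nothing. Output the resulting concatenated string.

After 1 (read(8)): returned 'X4EGKJ6C', offset=8
After 2 (read(3)): returned 'TRM', offset=11
After 3 (read(2)): returned '9M', offset=13
After 4 (seek(-1, END)): offset=15
After 5 (read(5)): returned '5', offset=16
After 6 (tell()): offset=16

Answer: X4EGKJ6CTRM9M5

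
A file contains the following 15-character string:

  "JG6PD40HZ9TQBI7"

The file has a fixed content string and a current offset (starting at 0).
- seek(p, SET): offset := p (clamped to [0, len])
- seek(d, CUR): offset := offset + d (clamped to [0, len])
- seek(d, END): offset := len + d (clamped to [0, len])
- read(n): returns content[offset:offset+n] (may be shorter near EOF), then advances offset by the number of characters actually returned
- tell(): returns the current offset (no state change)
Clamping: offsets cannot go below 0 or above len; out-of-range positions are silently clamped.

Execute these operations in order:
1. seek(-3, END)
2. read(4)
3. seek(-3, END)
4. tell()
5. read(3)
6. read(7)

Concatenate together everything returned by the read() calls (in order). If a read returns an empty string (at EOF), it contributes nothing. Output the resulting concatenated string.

Answer: BI7BI7

Derivation:
After 1 (seek(-3, END)): offset=12
After 2 (read(4)): returned 'BI7', offset=15
After 3 (seek(-3, END)): offset=12
After 4 (tell()): offset=12
After 5 (read(3)): returned 'BI7', offset=15
After 6 (read(7)): returned '', offset=15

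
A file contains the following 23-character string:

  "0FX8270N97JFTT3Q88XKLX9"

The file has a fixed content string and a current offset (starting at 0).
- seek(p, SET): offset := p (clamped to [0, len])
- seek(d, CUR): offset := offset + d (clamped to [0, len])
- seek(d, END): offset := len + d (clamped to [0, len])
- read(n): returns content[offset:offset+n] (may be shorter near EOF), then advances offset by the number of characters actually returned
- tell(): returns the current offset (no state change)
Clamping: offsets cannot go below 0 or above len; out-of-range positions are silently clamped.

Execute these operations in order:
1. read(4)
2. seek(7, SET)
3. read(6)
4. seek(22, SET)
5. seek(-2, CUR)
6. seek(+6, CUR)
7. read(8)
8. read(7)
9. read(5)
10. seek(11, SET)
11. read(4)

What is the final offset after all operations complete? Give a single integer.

Answer: 15

Derivation:
After 1 (read(4)): returned '0FX8', offset=4
After 2 (seek(7, SET)): offset=7
After 3 (read(6)): returned 'N97JFT', offset=13
After 4 (seek(22, SET)): offset=22
After 5 (seek(-2, CUR)): offset=20
After 6 (seek(+6, CUR)): offset=23
After 7 (read(8)): returned '', offset=23
After 8 (read(7)): returned '', offset=23
After 9 (read(5)): returned '', offset=23
After 10 (seek(11, SET)): offset=11
After 11 (read(4)): returned 'FTT3', offset=15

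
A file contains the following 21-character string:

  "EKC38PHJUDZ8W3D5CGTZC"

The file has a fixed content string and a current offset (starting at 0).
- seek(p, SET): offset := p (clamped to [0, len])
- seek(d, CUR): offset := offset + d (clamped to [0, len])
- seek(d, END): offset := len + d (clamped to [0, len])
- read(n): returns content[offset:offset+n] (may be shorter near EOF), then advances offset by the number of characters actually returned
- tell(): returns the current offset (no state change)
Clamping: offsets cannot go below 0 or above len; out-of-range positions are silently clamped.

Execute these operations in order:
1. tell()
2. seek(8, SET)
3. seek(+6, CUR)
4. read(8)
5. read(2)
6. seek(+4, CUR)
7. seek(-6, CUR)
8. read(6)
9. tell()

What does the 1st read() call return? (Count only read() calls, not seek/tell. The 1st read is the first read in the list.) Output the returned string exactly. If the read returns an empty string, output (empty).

Answer: D5CGTZC

Derivation:
After 1 (tell()): offset=0
After 2 (seek(8, SET)): offset=8
After 3 (seek(+6, CUR)): offset=14
After 4 (read(8)): returned 'D5CGTZC', offset=21
After 5 (read(2)): returned '', offset=21
After 6 (seek(+4, CUR)): offset=21
After 7 (seek(-6, CUR)): offset=15
After 8 (read(6)): returned '5CGTZC', offset=21
After 9 (tell()): offset=21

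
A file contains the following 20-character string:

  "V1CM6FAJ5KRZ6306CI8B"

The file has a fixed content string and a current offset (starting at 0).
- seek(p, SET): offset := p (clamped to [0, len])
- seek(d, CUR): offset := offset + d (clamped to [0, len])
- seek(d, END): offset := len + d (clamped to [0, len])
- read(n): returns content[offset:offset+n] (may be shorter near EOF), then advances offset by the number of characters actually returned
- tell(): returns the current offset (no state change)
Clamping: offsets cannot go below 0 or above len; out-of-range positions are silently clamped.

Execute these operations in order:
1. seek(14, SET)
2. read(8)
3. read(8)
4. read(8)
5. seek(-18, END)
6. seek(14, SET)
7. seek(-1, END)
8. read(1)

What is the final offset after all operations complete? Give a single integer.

After 1 (seek(14, SET)): offset=14
After 2 (read(8)): returned '06CI8B', offset=20
After 3 (read(8)): returned '', offset=20
After 4 (read(8)): returned '', offset=20
After 5 (seek(-18, END)): offset=2
After 6 (seek(14, SET)): offset=14
After 7 (seek(-1, END)): offset=19
After 8 (read(1)): returned 'B', offset=20

Answer: 20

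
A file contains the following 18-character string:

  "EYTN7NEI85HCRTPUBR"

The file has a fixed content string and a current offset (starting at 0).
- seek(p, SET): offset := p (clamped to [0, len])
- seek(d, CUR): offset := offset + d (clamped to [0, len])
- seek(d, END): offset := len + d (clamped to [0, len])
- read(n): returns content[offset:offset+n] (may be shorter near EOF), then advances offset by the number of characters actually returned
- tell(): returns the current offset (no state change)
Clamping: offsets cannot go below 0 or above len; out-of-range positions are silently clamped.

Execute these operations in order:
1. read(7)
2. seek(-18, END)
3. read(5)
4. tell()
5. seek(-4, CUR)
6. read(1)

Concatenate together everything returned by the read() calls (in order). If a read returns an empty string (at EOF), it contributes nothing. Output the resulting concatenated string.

Answer: EYTN7NEEYTN7Y

Derivation:
After 1 (read(7)): returned 'EYTN7NE', offset=7
After 2 (seek(-18, END)): offset=0
After 3 (read(5)): returned 'EYTN7', offset=5
After 4 (tell()): offset=5
After 5 (seek(-4, CUR)): offset=1
After 6 (read(1)): returned 'Y', offset=2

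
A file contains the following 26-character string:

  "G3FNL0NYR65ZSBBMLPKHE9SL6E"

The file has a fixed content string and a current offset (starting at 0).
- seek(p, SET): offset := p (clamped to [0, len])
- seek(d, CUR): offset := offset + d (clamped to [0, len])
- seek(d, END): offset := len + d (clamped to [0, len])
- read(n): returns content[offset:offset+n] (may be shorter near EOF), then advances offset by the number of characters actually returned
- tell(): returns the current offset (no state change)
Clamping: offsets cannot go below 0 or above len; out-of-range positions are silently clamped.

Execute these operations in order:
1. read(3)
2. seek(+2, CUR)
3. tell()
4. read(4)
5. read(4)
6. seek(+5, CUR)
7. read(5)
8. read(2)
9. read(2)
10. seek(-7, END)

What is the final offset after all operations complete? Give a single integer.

Answer: 19

Derivation:
After 1 (read(3)): returned 'G3F', offset=3
After 2 (seek(+2, CUR)): offset=5
After 3 (tell()): offset=5
After 4 (read(4)): returned '0NYR', offset=9
After 5 (read(4)): returned '65ZS', offset=13
After 6 (seek(+5, CUR)): offset=18
After 7 (read(5)): returned 'KHE9S', offset=23
After 8 (read(2)): returned 'L6', offset=25
After 9 (read(2)): returned 'E', offset=26
After 10 (seek(-7, END)): offset=19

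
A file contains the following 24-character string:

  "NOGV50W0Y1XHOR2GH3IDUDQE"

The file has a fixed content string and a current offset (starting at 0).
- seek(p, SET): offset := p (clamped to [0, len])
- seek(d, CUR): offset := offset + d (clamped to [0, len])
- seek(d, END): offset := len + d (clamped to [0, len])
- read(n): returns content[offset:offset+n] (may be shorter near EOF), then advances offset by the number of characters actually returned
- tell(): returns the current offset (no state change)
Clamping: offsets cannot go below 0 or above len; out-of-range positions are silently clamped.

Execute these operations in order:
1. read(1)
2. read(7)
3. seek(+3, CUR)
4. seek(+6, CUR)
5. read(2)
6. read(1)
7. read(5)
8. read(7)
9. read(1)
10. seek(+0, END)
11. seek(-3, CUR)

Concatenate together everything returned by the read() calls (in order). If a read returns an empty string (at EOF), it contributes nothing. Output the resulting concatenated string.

After 1 (read(1)): returned 'N', offset=1
After 2 (read(7)): returned 'OGV50W0', offset=8
After 3 (seek(+3, CUR)): offset=11
After 4 (seek(+6, CUR)): offset=17
After 5 (read(2)): returned '3I', offset=19
After 6 (read(1)): returned 'D', offset=20
After 7 (read(5)): returned 'UDQE', offset=24
After 8 (read(7)): returned '', offset=24
After 9 (read(1)): returned '', offset=24
After 10 (seek(+0, END)): offset=24
After 11 (seek(-3, CUR)): offset=21

Answer: NOGV50W03IDUDQE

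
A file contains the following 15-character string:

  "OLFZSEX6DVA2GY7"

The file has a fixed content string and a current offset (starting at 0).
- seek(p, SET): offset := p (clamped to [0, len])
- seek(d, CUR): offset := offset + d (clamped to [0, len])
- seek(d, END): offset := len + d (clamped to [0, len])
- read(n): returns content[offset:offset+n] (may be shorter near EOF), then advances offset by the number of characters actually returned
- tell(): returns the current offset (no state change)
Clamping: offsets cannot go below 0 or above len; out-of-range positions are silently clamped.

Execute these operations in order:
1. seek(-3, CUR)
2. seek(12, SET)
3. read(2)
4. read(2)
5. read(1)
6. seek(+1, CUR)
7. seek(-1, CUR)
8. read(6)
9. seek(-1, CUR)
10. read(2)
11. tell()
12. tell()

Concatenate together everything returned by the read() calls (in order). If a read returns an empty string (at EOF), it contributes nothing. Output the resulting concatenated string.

After 1 (seek(-3, CUR)): offset=0
After 2 (seek(12, SET)): offset=12
After 3 (read(2)): returned 'GY', offset=14
After 4 (read(2)): returned '7', offset=15
After 5 (read(1)): returned '', offset=15
After 6 (seek(+1, CUR)): offset=15
After 7 (seek(-1, CUR)): offset=14
After 8 (read(6)): returned '7', offset=15
After 9 (seek(-1, CUR)): offset=14
After 10 (read(2)): returned '7', offset=15
After 11 (tell()): offset=15
After 12 (tell()): offset=15

Answer: GY777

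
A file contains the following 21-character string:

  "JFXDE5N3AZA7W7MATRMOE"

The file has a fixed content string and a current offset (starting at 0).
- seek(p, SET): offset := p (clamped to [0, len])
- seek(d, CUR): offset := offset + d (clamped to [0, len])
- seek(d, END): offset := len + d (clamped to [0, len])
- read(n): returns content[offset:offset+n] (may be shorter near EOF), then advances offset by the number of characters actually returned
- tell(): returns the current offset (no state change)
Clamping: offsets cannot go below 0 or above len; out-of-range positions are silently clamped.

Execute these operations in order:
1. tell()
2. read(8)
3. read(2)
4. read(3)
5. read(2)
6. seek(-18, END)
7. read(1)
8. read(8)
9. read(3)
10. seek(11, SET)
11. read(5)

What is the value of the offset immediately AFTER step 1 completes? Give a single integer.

Answer: 0

Derivation:
After 1 (tell()): offset=0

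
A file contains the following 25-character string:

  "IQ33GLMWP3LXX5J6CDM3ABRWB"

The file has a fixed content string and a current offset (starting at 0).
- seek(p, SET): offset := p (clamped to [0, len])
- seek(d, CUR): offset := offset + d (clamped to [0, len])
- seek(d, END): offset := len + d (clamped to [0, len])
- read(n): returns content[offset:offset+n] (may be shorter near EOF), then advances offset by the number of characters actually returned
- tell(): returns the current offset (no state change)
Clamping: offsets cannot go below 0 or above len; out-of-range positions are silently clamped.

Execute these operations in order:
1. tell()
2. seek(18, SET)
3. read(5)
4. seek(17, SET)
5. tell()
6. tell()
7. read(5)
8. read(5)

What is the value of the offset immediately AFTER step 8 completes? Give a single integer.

Answer: 25

Derivation:
After 1 (tell()): offset=0
After 2 (seek(18, SET)): offset=18
After 3 (read(5)): returned 'M3ABR', offset=23
After 4 (seek(17, SET)): offset=17
After 5 (tell()): offset=17
After 6 (tell()): offset=17
After 7 (read(5)): returned 'DM3AB', offset=22
After 8 (read(5)): returned 'RWB', offset=25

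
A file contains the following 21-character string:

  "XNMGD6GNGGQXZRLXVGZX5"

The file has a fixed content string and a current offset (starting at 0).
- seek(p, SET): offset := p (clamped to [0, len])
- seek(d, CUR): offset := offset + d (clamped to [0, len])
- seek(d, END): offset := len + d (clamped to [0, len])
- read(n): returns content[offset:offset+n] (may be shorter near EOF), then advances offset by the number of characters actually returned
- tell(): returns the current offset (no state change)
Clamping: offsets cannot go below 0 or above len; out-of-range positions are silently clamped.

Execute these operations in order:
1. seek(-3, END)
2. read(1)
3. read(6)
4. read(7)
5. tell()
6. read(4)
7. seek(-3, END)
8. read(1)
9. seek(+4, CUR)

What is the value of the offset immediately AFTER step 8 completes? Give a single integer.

Answer: 19

Derivation:
After 1 (seek(-3, END)): offset=18
After 2 (read(1)): returned 'Z', offset=19
After 3 (read(6)): returned 'X5', offset=21
After 4 (read(7)): returned '', offset=21
After 5 (tell()): offset=21
After 6 (read(4)): returned '', offset=21
After 7 (seek(-3, END)): offset=18
After 8 (read(1)): returned 'Z', offset=19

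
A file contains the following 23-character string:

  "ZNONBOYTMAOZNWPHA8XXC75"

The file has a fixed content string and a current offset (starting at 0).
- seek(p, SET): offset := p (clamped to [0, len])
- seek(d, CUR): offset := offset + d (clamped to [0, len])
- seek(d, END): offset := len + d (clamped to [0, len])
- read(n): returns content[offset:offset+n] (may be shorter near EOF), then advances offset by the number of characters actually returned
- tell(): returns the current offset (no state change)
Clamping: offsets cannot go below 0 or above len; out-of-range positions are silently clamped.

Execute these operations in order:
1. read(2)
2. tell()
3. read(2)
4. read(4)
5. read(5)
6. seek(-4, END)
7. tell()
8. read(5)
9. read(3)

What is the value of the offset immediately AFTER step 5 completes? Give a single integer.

Answer: 13

Derivation:
After 1 (read(2)): returned 'ZN', offset=2
After 2 (tell()): offset=2
After 3 (read(2)): returned 'ON', offset=4
After 4 (read(4)): returned 'BOYT', offset=8
After 5 (read(5)): returned 'MAOZN', offset=13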